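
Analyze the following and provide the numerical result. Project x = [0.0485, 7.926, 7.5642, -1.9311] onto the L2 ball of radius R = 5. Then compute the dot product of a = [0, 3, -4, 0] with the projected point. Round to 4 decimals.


Step 1: Compute ||x|| (intermediates to 6 decimals).
||x|| = sqrt(0.0485^2 + 7.926^2 + 7.5642^2 + (-1.9311)^2) = 11.125201
Step 2: Project.
Since ||x|| > R, scale = R/||x|| = 5/11.125201 = 0.44943, proj(x) = scale * x
proj(x) = [0.021797, 3.562182, 3.399578, -0.867894]
Step 3: Dot product.
a^T * proj(x) = 0*0.021797 + 3*3.562182 - 4*3.399578 + 0*(-0.867894) = -2.9118


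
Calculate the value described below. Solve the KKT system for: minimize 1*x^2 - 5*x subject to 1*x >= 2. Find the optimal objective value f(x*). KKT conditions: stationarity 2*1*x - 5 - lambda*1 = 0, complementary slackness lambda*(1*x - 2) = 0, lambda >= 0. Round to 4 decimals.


Step 1: Try lambda = 0 (constraint inactive).
Stationarity: 2*1*x - 5 = 0
x* = 5/(2*1) = 2.5
Check constraint: 1*2.5 = 2.5 >= 2 -- satisfied.
Step 2: Compute optimal value.
f(x*) = 1*2.5^2 - 5*2.5 = -6.25


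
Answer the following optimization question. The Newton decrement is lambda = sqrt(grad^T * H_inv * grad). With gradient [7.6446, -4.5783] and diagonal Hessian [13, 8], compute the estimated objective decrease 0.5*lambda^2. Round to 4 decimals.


Step 1: H is diagonal, so H^(-1) * g = [0.588, -0.5723].
Step 2: g^T H^(-1) g = sum_i g_i^2 / H_ii
  = (7.6446)^2/13 + (-4.5783)^2/8
  = 4.4954 + 2.6201 = 7.1155
Step 3: Objective decrease = 0.5 * g^T H^(-1) g = 3.5577


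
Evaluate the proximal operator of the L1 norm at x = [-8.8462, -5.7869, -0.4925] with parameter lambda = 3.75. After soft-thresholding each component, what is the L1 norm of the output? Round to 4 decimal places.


Soft-thresholding with lambda = 3.75:
prox(-8.8462) = sign(-8.8462)*max(|-8.8462| - 3.75, 0) = -5.0962
prox(-5.7869) = sign(-5.7869)*max(|-5.7869| - 3.75, 0) = -2.0369
prox(-0.4925) = sign(-0.4925)*max(|-0.4925| - 3.75, 0) = 0.0
prox(x) = [-5.0962, -2.0369, 0.0]
||prox(x)||_1 = 5.0962 + 2.0369 + 0.0 = 7.1331


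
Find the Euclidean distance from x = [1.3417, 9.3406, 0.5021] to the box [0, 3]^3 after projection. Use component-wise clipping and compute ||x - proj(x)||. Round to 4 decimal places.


Project each component onto [0, 3].
clip(1.3417) = 1.3417, clip(9.3406) = 3.0, clip(0.5021) = 0.5021
Projection = [1.3417, 3.0, 0.5021]
Squared diffs: [0.0, 40.2032, 0.0]
Distance = sqrt(40.2032) = 6.3406


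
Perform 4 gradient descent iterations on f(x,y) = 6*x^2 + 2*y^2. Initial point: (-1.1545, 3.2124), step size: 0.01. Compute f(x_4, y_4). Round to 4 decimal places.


Gradient descent on f(x,y) = 6*x^2 + 2*y^2.
Starting point: (-1.1545, 3.2124), alpha = 0.01
Step 1: grad_x = 2*6*-1.1545 = -13.854, grad_y = 2*2*3.2124 = 12.8496
  x_1 = -1.1545 - 0.01*-13.854 = -1.016
  y_1 = 3.2124 - 0.01*12.8496 = 3.0839
Step 2: grad_x = 2*6*-1.016 = -12.1915, grad_y = 2*2*3.0839 = 12.3356
  x_2 = -1.016 - 0.01*-12.1915 = -0.894
  y_2 = 3.0839 - 0.01*12.3356 = 2.9605
Step 3: grad_x = 2*6*-0.894 = -10.7285, grad_y = 2*2*2.9605 = 11.8422
  x_3 = -0.894 - 0.01*-10.7285 = -0.7868
  y_3 = 2.9605 - 0.01*11.8422 = 2.8421
Step 4: grad_x = 2*6*-0.7868 = -9.4411, grad_y = 2*2*2.8421 = 11.3685
  x_4 = -0.7868 - 0.01*-9.4411 = -0.6923
  y_4 = 2.8421 - 0.01*11.3685 = 2.7284
f(-0.6923, 2.7284) = 6*(-0.6923)^2 + 2*2.7284^2 = 17.7649


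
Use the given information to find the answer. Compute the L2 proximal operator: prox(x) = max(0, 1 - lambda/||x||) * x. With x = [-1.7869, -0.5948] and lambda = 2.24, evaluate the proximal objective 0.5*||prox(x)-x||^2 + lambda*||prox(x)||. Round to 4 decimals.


Step 1: Compute ||x||.
||x|| = 1.8833
Step 2: Compute scaling factor.
scale = max(0, 1 - 2.24/1.8833) = 0.0
Step 3: prox(x) = [-0.0, -0.0]
||prox(x)|| = 0.0
Step 4: Proximal objective.
0.5*||prox-x||^2 = 1.7734
lambda*||prox|| = 0.0
Total = 1.7734


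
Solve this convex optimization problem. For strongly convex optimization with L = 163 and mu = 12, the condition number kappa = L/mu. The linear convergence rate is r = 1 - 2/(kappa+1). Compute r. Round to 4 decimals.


Step 1: Compute the condition number.
kappa = L/mu = 163/12 = 13.5833
Step 2: Compute the convergence rate.
r = 1 - 2/(kappa + 1) = 1 - 2*mu/(L + mu) = (L - mu)/(L + mu) = 151/175 = 0.8629


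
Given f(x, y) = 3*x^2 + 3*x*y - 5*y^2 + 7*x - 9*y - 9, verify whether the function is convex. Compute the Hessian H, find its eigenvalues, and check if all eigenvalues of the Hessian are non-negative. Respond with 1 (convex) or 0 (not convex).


The Hessian of f(x,y) = 3*x^2 + 3*x*y - 5*y^2 + 7*x - 9*y - 9 is:
H = [[6, 3], [3, -10]]
Trace = 6 - 10 = -4
Determinant = 6*-10 - (3)^2 = -69
Discriminant = (-4)^2 - 4*-69 = 292.0
Eigenvalues: lambda_1 = -10.544, lambda_2 = 6.544
The function is not convex.

0


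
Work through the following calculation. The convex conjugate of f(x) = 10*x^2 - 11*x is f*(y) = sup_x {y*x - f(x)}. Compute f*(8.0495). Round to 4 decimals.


f*(y) = sup_x {y*x - a*x^2 - b*x} = sup_x {(y-b)*x - a*x^2}
FOC: (y - b) - 2a*x = 0 => x* = (y - b)/(2a)
x* = (8.0495 + 11)/(2*10) = 0.9525
f*(8.0495) = (y-b)^2/(4a) = (8.0495 + 11)^2/(4*10)
= 362.8835/40 = 9.0721


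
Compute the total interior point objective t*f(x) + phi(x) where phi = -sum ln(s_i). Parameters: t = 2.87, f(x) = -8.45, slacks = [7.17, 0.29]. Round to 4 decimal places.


Step 1: Compute log-barrier.
ln values: [1.9699, -1.2379]
phi = -(1.9699 - 1.2379) = -0.732
Step 2: Compute augmented objective.
t*f(x) = 2.87*-8.45 = -24.2515
Total = -24.2515 - 0.732 = -24.9835


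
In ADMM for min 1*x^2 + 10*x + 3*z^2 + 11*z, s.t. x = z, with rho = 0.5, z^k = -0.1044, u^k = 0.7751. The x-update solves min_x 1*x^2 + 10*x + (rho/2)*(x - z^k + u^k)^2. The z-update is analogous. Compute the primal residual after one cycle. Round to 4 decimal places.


ADMM iteration with rho = 0.5, z^k = -0.1044, u^k = 0.7751
Step 1: x-update.
Minimize 1*x^2 + 10*x + (0.5/2)*(x + 0.1044 + 0.7751)^2
FOC: (2*1 + 0.5)*x = -10 + 0.5*(-0.1044 - 0.7751)
x^{k+1} = -4.1759
Step 2: z-update.
Minimize 3*z^2 + 11*z + (0.5/2)*(-4.1759 - z + 0.7751)^2
FOC: (2*3 + 0.5)*z = -11 + 0.5*(-4.1759 + 0.7751)
z^{k+1} = -1.9539
Step 3: u-update.
u^{k+1} = 0.7751 - 4.1759 + 1.9539 = -1.4469
Step 4: Primal residual = |-4.1759 + 1.9539| = 2.222


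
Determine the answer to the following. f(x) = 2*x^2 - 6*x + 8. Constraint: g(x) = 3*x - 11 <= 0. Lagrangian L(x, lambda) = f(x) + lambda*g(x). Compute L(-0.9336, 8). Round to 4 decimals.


Step 1: Evaluate f(x).
f(-0.9336) = 2*(-0.9336)^2 - 6*(-0.9336) + 8 = 15.3448
Step 2: Evaluate g(x).
g(-0.9336) = 3*-0.9336 - 11 = -13.8008
Step 3: Compute Lagrangian.
L = 15.3448 + 8*-13.8008 = -95.0616


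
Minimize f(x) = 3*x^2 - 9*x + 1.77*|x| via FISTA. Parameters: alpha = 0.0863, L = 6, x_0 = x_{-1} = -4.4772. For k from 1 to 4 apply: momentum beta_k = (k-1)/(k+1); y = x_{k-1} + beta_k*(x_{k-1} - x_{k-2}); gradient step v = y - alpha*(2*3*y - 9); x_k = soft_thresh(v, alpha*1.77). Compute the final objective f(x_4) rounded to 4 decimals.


FISTA on f(x) = 3*x^2 - 9*x + 1.77*|x|
L = 6, alpha = 0.0863
Iteration 1: beta = 0.0, y = -4.4772 + 0.0*(-4.4772 + 4.4772) = -4.4772
  grad(y) = -35.8632, v = y - alpha*grad = -1.3822
  prox(v) = soft_thresh(-1.3822, 0.1528) = -1.2295
Iteration 2: beta = 0.3333, y = -1.2295 + 0.3333*(-1.2295 + 4.4772) = -0.1469
  grad(y) = -9.8812, v = y - alpha*grad = 0.7059
  prox(v) = soft_thresh(0.7059, 0.1528) = 0.5531
Iteration 3: beta = 0.5, y = 0.5531 + 0.5*(0.5531 + 1.2295) = 1.4444
  grad(y) = -0.3335, v = y - alpha*grad = 1.4732
  prox(v) = soft_thresh(1.4732, 0.1528) = 1.3204
Iteration 4: beta = 0.6, y = 1.3204 + 0.6*(1.3204 - 0.5531) = 1.7808
  grad(y) = 1.685, v = y - alpha*grad = 1.6354
  prox(v) = soft_thresh(1.6354, 0.1528) = 1.4827
f(x_4) = 3*1.4827^2 - 9*1.4827 + 1.77*|1.4827| = -4.1248


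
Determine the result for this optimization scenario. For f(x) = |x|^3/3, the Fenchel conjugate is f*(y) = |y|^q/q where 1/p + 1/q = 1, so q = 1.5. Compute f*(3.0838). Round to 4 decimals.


The conjugate exponent q satisfies 1/p + 1/q = 1.
p = 3, so q = 3/(3 - 1) = 1.5
|y|^q = 3.0838^1.5 = 5.4154
f*(3.0838) = 5.4154 / 1.5 = 3.6103


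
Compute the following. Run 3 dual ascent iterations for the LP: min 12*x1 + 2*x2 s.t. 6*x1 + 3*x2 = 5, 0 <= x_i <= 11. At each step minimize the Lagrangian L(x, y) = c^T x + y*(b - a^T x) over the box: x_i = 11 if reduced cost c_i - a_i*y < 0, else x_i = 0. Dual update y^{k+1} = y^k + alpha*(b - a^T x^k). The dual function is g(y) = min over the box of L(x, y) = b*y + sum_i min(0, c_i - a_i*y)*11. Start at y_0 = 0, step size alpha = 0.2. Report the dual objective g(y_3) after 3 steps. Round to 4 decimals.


Dual ascent for LP: min 12*x1 + 2*x2, 6*x1 + 3*x2 = 5, 0 <= x_i <= 11
Step 1: y^k = 0.0, reduced costs: (12.0, 2.0)
  x^k = (0.0, 0.0), subgradient = b - a^T x = 5.0
  y^{k+1} = 0.0 + 0.2*5.0 = 1.0
Step 2: y^k = 1.0, reduced costs: (6.0, -1.0)
  x^k = (0.0, 11.0), subgradient = b - a^T x = -28.0
  y^{k+1} = 1.0 + 0.2*-28.0 = -4.6
Step 3: y^k = -4.6, reduced costs: (39.6, 15.8)
  x^k = (0.0, 0.0), subgradient = b - a^T x = 5.0
  y^{k+1} = -4.6 + 0.2*5.0 = -3.6
Dual objective at y_3 = -3.6: reduced costs (33.6, 12.8), box minimizer x = (0.0, 0.0)
g(y_3) = b*y + (c1 - a1*y)*x1 + (c2 - a2*y)*x2 = 5*(-3.6) + 33.6*0.0 + 12.8*0.0 = -18.0 + 0.0 + 0.0 = -18.0


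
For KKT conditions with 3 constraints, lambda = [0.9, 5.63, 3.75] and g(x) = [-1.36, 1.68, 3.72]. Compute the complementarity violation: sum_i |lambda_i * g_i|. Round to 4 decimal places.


KKT complementary slackness check:
lambda_1 * g_1 = 0.9 * -1.36 = -1.224
lambda_2 * g_2 = 5.63 * 1.68 = 9.4584
lambda_3 * g_3 = 3.75 * 3.72 = 13.95
Total violation = 1.224 + 9.4584 + 13.95 = 24.6324


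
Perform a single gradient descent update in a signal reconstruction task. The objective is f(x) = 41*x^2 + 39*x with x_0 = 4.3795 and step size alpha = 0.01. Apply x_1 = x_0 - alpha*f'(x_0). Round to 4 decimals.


We compute the gradient at x_0 and apply the update.
f'(x) = 82*x + 39
f'(4.3795) = 82*4.3795 + 39 = 398.119
x_1 = 4.3795 - 0.01*398.119 = 0.3983


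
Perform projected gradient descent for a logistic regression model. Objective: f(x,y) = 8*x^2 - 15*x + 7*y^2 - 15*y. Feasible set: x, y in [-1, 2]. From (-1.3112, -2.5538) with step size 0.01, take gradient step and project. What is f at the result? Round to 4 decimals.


Step 1: Compute gradient at (-1.3112, -2.5538).
grad_x = 2*8*-1.3112 - 15 = -35.9792
grad_y = 2*7*-2.5538 - 15 = -50.7532
Step 2: Gradient step.
x_raw = -1.3112 - 0.01*-35.9792 = -0.9514
y_raw = -2.5538 - 0.01*-50.7532 = -2.0463
Step 3: Project onto [-1, 2].
x_proj = clip(-0.9514) = -0.9514
y_proj = clip(-2.0463) = -1.0
Step 4: Evaluate f.
f(-0.9514, -1.0) = 43.5125


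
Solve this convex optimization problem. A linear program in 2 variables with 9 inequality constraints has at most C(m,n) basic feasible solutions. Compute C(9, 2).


Each vertex corresponds to some choice of n active constraints out of m, so the number of vertices is at most C(m, n) = m! / (n!(m-n)!).
m = 9, n = 2
Numerator: 9 * 8
Denominator: 2! = 2
C(9, 2) = 36


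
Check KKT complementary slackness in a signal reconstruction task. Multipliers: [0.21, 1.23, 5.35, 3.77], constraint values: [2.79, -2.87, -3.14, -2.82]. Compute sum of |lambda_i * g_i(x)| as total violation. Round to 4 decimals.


KKT complementary slackness check:
lambda_1 * g_1 = 0.21 * 2.79 = 0.5859
lambda_2 * g_2 = 1.23 * -2.87 = -3.5301
lambda_3 * g_3 = 5.35 * -3.14 = -16.799
lambda_4 * g_4 = 3.77 * -2.82 = -10.6314
Total violation = 0.5859 + 3.5301 + 16.799 + 10.6314 = 31.5464


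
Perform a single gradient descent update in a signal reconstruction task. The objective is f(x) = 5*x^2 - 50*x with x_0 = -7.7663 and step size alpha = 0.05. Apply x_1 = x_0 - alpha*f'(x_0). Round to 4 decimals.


We compute the gradient at x_0 and apply the update.
f'(x) = 10*x - 50
f'(-7.7663) = 10*-7.7663 - 50 = -127.663
x_1 = -7.7663 - 0.05*-127.663 = -1.3832


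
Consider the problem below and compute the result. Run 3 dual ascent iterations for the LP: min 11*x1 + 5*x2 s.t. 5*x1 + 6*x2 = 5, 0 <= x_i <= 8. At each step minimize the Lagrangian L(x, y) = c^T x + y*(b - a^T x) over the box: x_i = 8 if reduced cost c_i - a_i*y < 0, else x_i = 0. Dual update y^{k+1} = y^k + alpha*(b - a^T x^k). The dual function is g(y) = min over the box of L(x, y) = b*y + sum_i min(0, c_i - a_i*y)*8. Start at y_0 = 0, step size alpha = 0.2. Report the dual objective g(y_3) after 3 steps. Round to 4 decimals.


Dual ascent for LP: min 11*x1 + 5*x2, 5*x1 + 6*x2 = 5, 0 <= x_i <= 8
Step 1: y^k = 0.0, reduced costs: (11.0, 5.0)
  x^k = (0.0, 0.0), subgradient = b - a^T x = 5.0
  y^{k+1} = 0.0 + 0.2*5.0 = 1.0
Step 2: y^k = 1.0, reduced costs: (6.0, -1.0)
  x^k = (0.0, 8.0), subgradient = b - a^T x = -43.0
  y^{k+1} = 1.0 + 0.2*-43.0 = -7.6
Step 3: y^k = -7.6, reduced costs: (49.0, 50.6)
  x^k = (0.0, 0.0), subgradient = b - a^T x = 5.0
  y^{k+1} = -7.6 + 0.2*5.0 = -6.6
Dual objective at y_3 = -6.6: reduced costs (44.0, 44.6), box minimizer x = (0.0, 0.0)
g(y_3) = b*y + (c1 - a1*y)*x1 + (c2 - a2*y)*x2 = 5*(-6.6) + 44.0*0.0 + 44.6*0.0 = -33.0 + 0.0 + 0.0 = -33.0


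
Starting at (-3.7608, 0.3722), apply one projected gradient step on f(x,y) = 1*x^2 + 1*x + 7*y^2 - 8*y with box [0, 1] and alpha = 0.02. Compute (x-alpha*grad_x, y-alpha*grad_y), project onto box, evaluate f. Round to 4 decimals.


Step 1: Compute gradient at (-3.7608, 0.3722).
grad_x = 2*1*-3.7608 + 1 = -6.5216
grad_y = 2*7*0.3722 - 8 = -2.7892
Step 2: Gradient step.
x_raw = -3.7608 - 0.02*-6.5216 = -3.6304
y_raw = 0.3722 - 0.02*-2.7892 = 0.428
Step 3: Project onto [0, 1].
x_proj = clip(-3.6304) = 0.0
y_proj = clip(0.428) = 0.428
Step 4: Evaluate f.
f(0.0, 0.428) = -2.1417


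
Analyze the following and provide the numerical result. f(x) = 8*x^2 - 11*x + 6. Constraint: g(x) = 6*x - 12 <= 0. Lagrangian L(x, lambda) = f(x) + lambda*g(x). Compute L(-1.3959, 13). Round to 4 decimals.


Step 1: Evaluate f(x).
f(-1.3959) = 8*(-1.3959)^2 - 11*(-1.3959) + 6 = 36.9432
Step 2: Evaluate g(x).
g(-1.3959) = 6*-1.3959 - 12 = -20.3754
Step 3: Compute Lagrangian.
L = 36.9432 + 13*-20.3754 = -227.937


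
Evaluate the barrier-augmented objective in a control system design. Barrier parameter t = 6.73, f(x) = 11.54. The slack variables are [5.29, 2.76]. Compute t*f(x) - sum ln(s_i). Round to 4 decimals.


Step 1: Compute log-barrier.
ln values: [1.6658, 1.0152]
phi = -(1.6658 + 1.0152) = -2.681
Step 2: Compute augmented objective.
t*f(x) = 6.73*11.54 = 77.6642
Total = 77.6642 - 2.681 = 74.9832


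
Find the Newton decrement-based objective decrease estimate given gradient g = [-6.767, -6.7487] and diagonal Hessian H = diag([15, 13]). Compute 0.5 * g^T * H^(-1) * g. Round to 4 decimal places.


Step 1: H is diagonal, so H^(-1) * g = [-0.4511, -0.5191].
Step 2: g^T H^(-1) g = sum_i g_i^2 / H_ii
  = (-6.767)^2/15 + (-6.7487)^2/13
  = 3.0528 + 3.5035 = 6.5563
Step 3: Objective decrease = 0.5 * g^T H^(-1) g = 3.2781


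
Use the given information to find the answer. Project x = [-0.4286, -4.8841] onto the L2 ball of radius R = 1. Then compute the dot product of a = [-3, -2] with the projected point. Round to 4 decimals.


Step 1: Compute ||x|| (intermediates to 6 decimals).
||x|| = sqrt((-0.4286)^2 + (-4.8841)^2) = 4.90287
Step 2: Project.
Since ||x|| > R, scale = R/||x|| = 1/4.90287 = 0.203962, proj(x) = scale * x
proj(x) = [-0.087418, -0.996171]
Step 3: Dot product.
a^T * proj(x) = -3*(-0.087418) - 2*(-0.996171) = 2.2546


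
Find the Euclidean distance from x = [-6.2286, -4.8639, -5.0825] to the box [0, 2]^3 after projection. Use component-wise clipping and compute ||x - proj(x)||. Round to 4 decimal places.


Project each component onto [0, 2].
clip(-6.2286) = 0.0, clip(-4.8639) = 0.0, clip(-5.0825) = 0.0
Projection = [0.0, 0.0, 0.0]
Squared diffs: [38.7955, 23.6575, 25.8318]
Distance = sqrt(88.2848) = 9.396


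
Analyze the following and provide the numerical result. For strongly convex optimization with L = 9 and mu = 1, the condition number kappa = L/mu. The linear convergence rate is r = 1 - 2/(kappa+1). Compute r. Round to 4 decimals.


Step 1: Compute the condition number.
kappa = L/mu = 9/1 = 9.0
Step 2: Compute the convergence rate.
r = 1 - 2/(kappa + 1) = 1 - 2*mu/(L + mu) = (L - mu)/(L + mu) = 8/10 = 0.8


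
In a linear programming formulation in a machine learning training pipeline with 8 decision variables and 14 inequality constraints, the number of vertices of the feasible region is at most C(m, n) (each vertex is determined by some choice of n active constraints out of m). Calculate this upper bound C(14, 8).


Each vertex corresponds to some choice of n active constraints out of m, so the number of vertices is at most C(m, n) = m! / (n!(m-n)!).
m = 14, n = 8
Numerator: 14 * 13 * 12 * 11 * 10 * 9 * 8 * 7
Denominator: 8! = 40320
C(14, 8) = 3003


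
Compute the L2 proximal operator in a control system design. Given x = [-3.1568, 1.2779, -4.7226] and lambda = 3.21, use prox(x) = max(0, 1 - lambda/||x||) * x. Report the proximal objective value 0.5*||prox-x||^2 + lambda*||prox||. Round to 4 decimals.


Step 1: Compute ||x||.
||x|| = 5.8225
Step 2: Compute scaling factor.
scale = max(0, 1 - 3.21/5.8225) = 0.4487
Step 3: prox(x) = [-1.4164, 0.5734, -2.119]
||prox(x)|| = 2.6125
Step 4: Proximal objective.
0.5*||prox-x||^2 = 5.1521
lambda*||prox|| = 8.3861
Total = 13.5381


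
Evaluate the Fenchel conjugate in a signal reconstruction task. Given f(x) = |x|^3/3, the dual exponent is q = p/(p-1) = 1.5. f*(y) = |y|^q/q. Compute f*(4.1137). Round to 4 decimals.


The conjugate exponent q satisfies 1/p + 1/q = 1.
p = 3, so q = 3/(3 - 1) = 1.5
|y|^q = 4.1137^1.5 = 8.3435
f*(4.1137) = 8.3435 / 1.5 = 5.5623


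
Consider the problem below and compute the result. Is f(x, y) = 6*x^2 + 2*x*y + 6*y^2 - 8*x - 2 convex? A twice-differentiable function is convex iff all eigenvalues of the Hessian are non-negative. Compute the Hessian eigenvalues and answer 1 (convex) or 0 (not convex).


The Hessian of f(x,y) = 6*x^2 + 2*x*y + 6*y^2 - 8*x - 2 is:
H = [[12, 2], [2, 12]]
Trace = 12 + 12 = 24
Determinant = 12*12 - (2)^2 = 140
Discriminant = (24)^2 - 4*140 = 16.0
Eigenvalues: lambda_1 = 10.0, lambda_2 = 14.0
The function is convex.

1


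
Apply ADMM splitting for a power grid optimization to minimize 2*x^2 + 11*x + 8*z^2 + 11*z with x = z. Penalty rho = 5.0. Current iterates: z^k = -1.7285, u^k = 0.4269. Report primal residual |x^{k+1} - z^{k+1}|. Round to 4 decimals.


ADMM iteration with rho = 5.0, z^k = -1.7285, u^k = 0.4269
Step 1: x-update.
Minimize 2*x^2 + 11*x + (5.0/2)*(x + 1.7285 + 0.4269)^2
FOC: (2*2 + 5.0)*x = -11 + 5.0*(-1.7285 - 0.4269)
x^{k+1} = -2.4197
Step 2: z-update.
Minimize 8*z^2 + 11*z + (5.0/2)*(-2.4197 - z + 0.4269)^2
FOC: (2*8 + 5.0)*z = -11 + 5.0*(-2.4197 + 0.4269)
z^{k+1} = -0.9983
Step 3: u-update.
u^{k+1} = 0.4269 - 2.4197 + 0.9983 = -0.9945
Step 4: Primal residual = |-2.4197 + 0.9983| = 1.4214


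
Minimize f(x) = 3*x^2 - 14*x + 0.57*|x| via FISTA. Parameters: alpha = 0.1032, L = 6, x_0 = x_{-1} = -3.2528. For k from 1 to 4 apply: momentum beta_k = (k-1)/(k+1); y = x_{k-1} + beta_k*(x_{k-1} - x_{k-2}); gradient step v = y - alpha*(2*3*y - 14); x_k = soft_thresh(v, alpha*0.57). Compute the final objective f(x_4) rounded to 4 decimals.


FISTA on f(x) = 3*x^2 - 14*x + 0.57*|x|
L = 6, alpha = 0.1032
Iteration 1: beta = 0.0, y = -3.2528 + 0.0*(-3.2528 + 3.2528) = -3.2528
  grad(y) = -33.5168, v = y - alpha*grad = 0.2061
  prox(v) = soft_thresh(0.2061, 0.0588) = 0.1473
Iteration 2: beta = 0.3333, y = 0.1473 + 0.3333*(0.1473 + 3.2528) = 1.2807
  grad(y) = -6.3159, v = y - alpha*grad = 1.9325
  prox(v) = soft_thresh(1.9325, 0.0588) = 1.8737
Iteration 3: beta = 0.5, y = 1.8737 + 0.5*(1.8737 - 0.1473) = 2.7368
  grad(y) = 2.421, v = y - alpha*grad = 2.487
  prox(v) = soft_thresh(2.487, 0.0588) = 2.4282
Iteration 4: beta = 0.6, y = 2.4282 + 0.6*(2.4282 - 1.8737) = 2.7609
  grad(y) = 2.5652, v = y - alpha*grad = 2.4961
  prox(v) = soft_thresh(2.4961, 0.0588) = 2.4373
f(x_4) = 3*2.4373^2 - 14*2.4373 + 0.57*|2.4373| = -14.9116


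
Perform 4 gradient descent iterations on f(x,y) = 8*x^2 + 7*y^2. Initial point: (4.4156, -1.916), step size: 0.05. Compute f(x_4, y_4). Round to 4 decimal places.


Gradient descent on f(x,y) = 8*x^2 + 7*y^2.
Starting point: (4.4156, -1.916), alpha = 0.05
Step 1: grad_x = 2*8*4.4156 = 70.6496, grad_y = 2*7*-1.916 = -26.824
  x_1 = 4.4156 - 0.05*70.6496 = 0.8831
  y_1 = -1.916 - 0.05*-26.824 = -0.5748
Step 2: grad_x = 2*8*0.8831 = 14.1299, grad_y = 2*7*-0.5748 = -8.0472
  x_2 = 0.8831 - 0.05*14.1299 = 0.1766
  y_2 = -0.5748 - 0.05*-8.0472 = -0.1724
Step 3: grad_x = 2*8*0.1766 = 2.826, grad_y = 2*7*-0.1724 = -2.4142
  x_3 = 0.1766 - 0.05*2.826 = 0.0353
  y_3 = -0.1724 - 0.05*-2.4142 = -0.0517
Step 4: grad_x = 2*8*0.0353 = 0.5652, grad_y = 2*7*-0.0517 = -0.7242
  x_4 = 0.0353 - 0.05*0.5652 = 0.0071
  y_4 = -0.0517 - 0.05*-0.7242 = -0.0155
f(0.0071, -0.0155) = 8*0.0071^2 + 7*(-0.0155)^2 = 0.0021


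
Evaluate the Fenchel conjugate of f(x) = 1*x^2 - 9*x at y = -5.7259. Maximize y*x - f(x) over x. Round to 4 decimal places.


f*(y) = sup_x {y*x - a*x^2 - b*x} = sup_x {(y-b)*x - a*x^2}
FOC: (y - b) - 2a*x = 0 => x* = (y - b)/(2a)
x* = (-5.7259 + 9)/(2*1) = 1.6371
f*(-5.7259) = (y-b)^2/(4a) = (-5.7259 + 9)^2/(4*1)
= 10.7197/4 = 2.6799


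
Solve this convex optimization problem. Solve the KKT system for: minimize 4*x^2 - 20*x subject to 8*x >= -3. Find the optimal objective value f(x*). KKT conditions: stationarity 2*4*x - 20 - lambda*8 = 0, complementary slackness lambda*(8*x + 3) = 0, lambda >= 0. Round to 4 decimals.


Step 1: Try lambda = 0 (constraint inactive).
Stationarity: 2*4*x - 20 = 0
x* = 20/(2*4) = 2.5
Check constraint: 8*2.5 = 20.0 >= -3 -- satisfied.
Step 2: Compute optimal value.
f(x*) = 4*2.5^2 - 20*2.5 = -25.0


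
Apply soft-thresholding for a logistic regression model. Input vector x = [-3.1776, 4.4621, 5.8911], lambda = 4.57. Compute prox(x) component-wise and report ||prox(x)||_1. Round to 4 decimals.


Soft-thresholding with lambda = 4.57:
prox(-3.1776) = sign(-3.1776)*max(|-3.1776| - 4.57, 0) = 0.0
prox(4.4621) = sign(4.4621)*max(|4.4621| - 4.57, 0) = 0.0
prox(5.8911) = sign(5.8911)*max(|5.8911| - 4.57, 0) = 1.3211
prox(x) = [0.0, 0.0, 1.3211]
||prox(x)||_1 = 0.0 + 0.0 + 1.3211 = 1.3211


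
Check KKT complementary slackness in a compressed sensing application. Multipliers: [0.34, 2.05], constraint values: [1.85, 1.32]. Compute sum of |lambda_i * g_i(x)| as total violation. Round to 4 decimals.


KKT complementary slackness check:
lambda_1 * g_1 = 0.34 * 1.85 = 0.629
lambda_2 * g_2 = 2.05 * 1.32 = 2.706
Total violation = 0.629 + 2.706 = 3.335


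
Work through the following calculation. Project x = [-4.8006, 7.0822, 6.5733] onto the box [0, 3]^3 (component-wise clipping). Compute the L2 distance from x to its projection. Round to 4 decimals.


Project each component onto [0, 3].
clip(-4.8006) = 0.0, clip(7.0822) = 3.0, clip(6.5733) = 3.0
Projection = [0.0, 3.0, 3.0]
Squared diffs: [23.0458, 16.6644, 12.7685]
Distance = sqrt(52.4787) = 7.2442


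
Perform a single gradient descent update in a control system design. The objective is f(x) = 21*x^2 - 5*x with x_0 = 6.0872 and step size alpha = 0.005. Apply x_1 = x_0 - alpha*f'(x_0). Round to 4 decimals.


We compute the gradient at x_0 and apply the update.
f'(x) = 42*x - 5
f'(6.0872) = 42*6.0872 - 5 = 250.6624
x_1 = 6.0872 - 0.005*250.6624 = 4.8339


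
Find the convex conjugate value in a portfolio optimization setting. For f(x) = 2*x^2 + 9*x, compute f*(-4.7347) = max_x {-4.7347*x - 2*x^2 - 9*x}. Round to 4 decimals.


f*(y) = sup_x {y*x - a*x^2 - b*x} = sup_x {(y-b)*x - a*x^2}
FOC: (y - b) - 2a*x = 0 => x* = (y - b)/(2a)
x* = (-4.7347 - 9)/(2*2) = -3.4337
f*(-4.7347) = (y-b)^2/(4a) = (-4.7347 - 9)^2/(4*2)
= 188.642/8 = 23.5802


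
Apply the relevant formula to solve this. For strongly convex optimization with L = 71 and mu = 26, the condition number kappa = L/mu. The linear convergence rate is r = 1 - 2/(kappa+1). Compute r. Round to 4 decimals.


Step 1: Compute the condition number.
kappa = L/mu = 71/26 = 2.7308
Step 2: Compute the convergence rate.
r = 1 - 2/(kappa + 1) = 1 - 2*mu/(L + mu) = (L - mu)/(L + mu) = 45/97 = 0.4639


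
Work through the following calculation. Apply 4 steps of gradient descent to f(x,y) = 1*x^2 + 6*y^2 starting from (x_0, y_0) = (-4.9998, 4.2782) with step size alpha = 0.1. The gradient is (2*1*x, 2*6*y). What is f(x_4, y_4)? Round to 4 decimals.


Gradient descent on f(x,y) = 1*x^2 + 6*y^2.
Starting point: (-4.9998, 4.2782), alpha = 0.1
Step 1: grad_x = 2*1*-4.9998 = -9.9996, grad_y = 2*6*4.2782 = 51.3384
  x_1 = -4.9998 - 0.1*-9.9996 = -3.9998
  y_1 = 4.2782 - 0.1*51.3384 = -0.8556
Step 2: grad_x = 2*1*-3.9998 = -7.9997, grad_y = 2*6*-0.8556 = -10.2677
  x_2 = -3.9998 - 0.1*-7.9997 = -3.1999
  y_2 = -0.8556 - 0.1*-10.2677 = 0.1711
Step 3: grad_x = 2*1*-3.1999 = -6.3997, grad_y = 2*6*0.1711 = 2.0535
  x_3 = -3.1999 - 0.1*-6.3997 = -2.5599
  y_3 = 0.1711 - 0.1*2.0535 = -0.0342
Step 4: grad_x = 2*1*-2.5599 = -5.1198, grad_y = 2*6*-0.0342 = -0.4107
  x_4 = -2.5599 - 0.1*-5.1198 = -2.0479
  y_4 = -0.0342 - 0.1*-0.4107 = 0.0068
f(-2.0479, 0.0068) = 1*(-2.0479)^2 + 6*0.0068^2 = 4.1942


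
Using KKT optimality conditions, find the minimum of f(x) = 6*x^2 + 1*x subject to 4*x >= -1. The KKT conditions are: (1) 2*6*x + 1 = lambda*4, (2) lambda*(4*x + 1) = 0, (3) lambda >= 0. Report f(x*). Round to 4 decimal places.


Step 1: Try lambda = 0 (constraint inactive).
Stationarity: 2*6*x + 1 = 0
x* = -1/(2*6) = -1/12 = -0.0833 (rounded; the exact value -1/12 is used below)
Check constraint: 4*-0.0833 = -0.3332 >= -1 -- satisfied.
Step 2: Compute optimal value.
f(x*) = 6*(-1/12)^2 + 1*(-1/12) = -0.0417


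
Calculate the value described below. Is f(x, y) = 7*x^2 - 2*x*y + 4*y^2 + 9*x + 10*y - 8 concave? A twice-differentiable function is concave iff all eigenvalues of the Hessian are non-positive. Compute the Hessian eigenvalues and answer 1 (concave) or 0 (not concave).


The Hessian of f(x,y) = 7*x^2 - 2*x*y + 4*y^2 + 9*x + 10*y - 8 is:
H = [[14, -2], [-2, 8]]
Trace = 14 + 8 = 22
Determinant = 14*8 - (-2)^2 = 108
Discriminant = (22)^2 - 4*108 = 52.0
Eigenvalues: lambda_1 = 7.3944, lambda_2 = 14.6056
The function is not concave.

0


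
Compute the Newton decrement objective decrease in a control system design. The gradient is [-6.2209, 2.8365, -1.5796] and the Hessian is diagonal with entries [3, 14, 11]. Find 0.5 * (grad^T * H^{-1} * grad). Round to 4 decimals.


Step 1: H is diagonal, so H^(-1) * g = [-2.0736, 0.2026, -0.1436].
Step 2: g^T H^(-1) g = sum_i g_i^2 / H_ii
  = (-6.2209)^2/3 + (2.8365)^2/14 + (-1.5796)^2/11
  = 12.8999 + 0.5747 + 0.2268 = 13.7014
Step 3: Objective decrease = 0.5 * g^T H^(-1) g = 6.8507


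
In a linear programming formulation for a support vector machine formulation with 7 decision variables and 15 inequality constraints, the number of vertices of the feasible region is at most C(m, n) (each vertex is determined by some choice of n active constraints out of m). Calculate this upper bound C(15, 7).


Each vertex corresponds to some choice of n active constraints out of m, so the number of vertices is at most C(m, n) = m! / (n!(m-n)!).
m = 15, n = 7
Numerator: 15 * 14 * 13 * 12 * 11 * 10 * 9
Denominator: 7! = 5040
C(15, 7) = 6435


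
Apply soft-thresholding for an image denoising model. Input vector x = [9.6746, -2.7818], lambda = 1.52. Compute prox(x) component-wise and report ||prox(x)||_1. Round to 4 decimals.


Soft-thresholding with lambda = 1.52:
prox(9.6746) = sign(9.6746)*max(|9.6746| - 1.52, 0) = 8.1546
prox(-2.7818) = sign(-2.7818)*max(|-2.7818| - 1.52, 0) = -1.2618
prox(x) = [8.1546, -1.2618]
||prox(x)||_1 = 8.1546 + 1.2618 = 9.4164


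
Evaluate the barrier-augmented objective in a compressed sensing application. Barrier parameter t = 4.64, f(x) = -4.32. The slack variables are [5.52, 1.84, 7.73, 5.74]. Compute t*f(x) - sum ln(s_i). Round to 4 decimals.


Step 1: Compute log-barrier.
ln values: [1.7084, 0.6098, 2.0451, 1.7475]
phi = -(1.7084 + 0.6098 + 2.0451 + 1.7475) = -6.1107
Step 2: Compute augmented objective.
t*f(x) = 4.64*-4.32 = -20.0448
Total = -20.0448 - 6.1107 = -26.1555


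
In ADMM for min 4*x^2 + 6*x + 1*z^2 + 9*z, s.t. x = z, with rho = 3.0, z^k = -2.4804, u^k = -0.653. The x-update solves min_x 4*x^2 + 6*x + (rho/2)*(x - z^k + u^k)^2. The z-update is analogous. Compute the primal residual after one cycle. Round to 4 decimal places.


ADMM iteration with rho = 3.0, z^k = -2.4804, u^k = -0.653
Step 1: x-update.
Minimize 4*x^2 + 6*x + (3.0/2)*(x + 2.4804 - 0.653)^2
FOC: (2*4 + 3.0)*x = -6 + 3.0*(-2.4804 + 0.653)
x^{k+1} = -1.0438
Step 2: z-update.
Minimize 1*z^2 + 9*z + (3.0/2)*(-1.0438 - z - 0.653)^2
FOC: (2*1 + 3.0)*z = -9 + 3.0*(-1.0438 - 0.653)
z^{k+1} = -2.8181
Step 3: u-update.
u^{k+1} = -0.653 - 1.0438 + 2.8181 = 1.1213
Step 4: Primal residual = |-1.0438 + 2.8181| = 1.7743


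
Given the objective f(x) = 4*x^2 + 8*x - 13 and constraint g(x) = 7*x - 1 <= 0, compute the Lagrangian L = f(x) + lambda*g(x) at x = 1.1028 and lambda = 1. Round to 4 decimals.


Step 1: Evaluate f(x).
f(1.1028) = 4*1.1028^2 + 8*1.1028 - 13 = 0.6871
Step 2: Evaluate g(x).
g(1.1028) = 7*1.1028 - 1 = 6.7196
Step 3: Compute Lagrangian.
L = 0.6871 + 1*6.7196 = 7.4067


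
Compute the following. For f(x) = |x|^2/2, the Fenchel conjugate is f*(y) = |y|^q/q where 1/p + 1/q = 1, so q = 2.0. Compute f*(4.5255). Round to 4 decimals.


The conjugate exponent q satisfies 1/p + 1/q = 1.
p = 2, so q = 2/(2 - 1) = 2.0
|y|^q = 4.5255^2.0 = 20.4802
f*(4.5255) = 20.4802 / 2.0 = 10.2401


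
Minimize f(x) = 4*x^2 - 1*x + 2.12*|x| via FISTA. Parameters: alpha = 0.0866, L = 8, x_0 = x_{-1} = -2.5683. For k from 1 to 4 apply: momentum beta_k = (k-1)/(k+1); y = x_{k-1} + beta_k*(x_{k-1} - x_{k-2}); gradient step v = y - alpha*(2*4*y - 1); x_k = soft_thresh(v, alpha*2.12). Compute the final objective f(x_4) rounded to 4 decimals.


FISTA on f(x) = 4*x^2 - 1*x + 2.12*|x|
L = 8, alpha = 0.0866
Iteration 1: beta = 0.0, y = -2.5683 + 0.0*(-2.5683 + 2.5683) = -2.5683
  grad(y) = -21.5464, v = y - alpha*grad = -0.7024
  prox(v) = soft_thresh(-0.7024, 0.1836) = -0.5188
Iteration 2: beta = 0.3333, y = -0.5188 + 0.3333*(-0.5188 + 2.5683) = 0.1644
  grad(y) = 0.315, v = y - alpha*grad = 0.1371
  prox(v) = soft_thresh(0.1371, 0.1836) = 0.0
Iteration 3: beta = 0.5, y = 0.0 + 0.5*(0.0 + 0.5188) = 0.2594
  grad(y) = 1.0752, v = y - alpha*grad = 0.1663
  prox(v) = soft_thresh(0.1663, 0.1836) = 0.0
Iteration 4: beta = 0.6, y = 0.0 + 0.6*(0.0 - 0.0) = 0.0
  grad(y) = -1.0, v = y - alpha*grad = 0.0866
  prox(v) = soft_thresh(0.0866, 0.1836) = 0.0
f(x_4) = 4*0.0^2 - 1*0.0 + 2.12*|0.0| = 0.0


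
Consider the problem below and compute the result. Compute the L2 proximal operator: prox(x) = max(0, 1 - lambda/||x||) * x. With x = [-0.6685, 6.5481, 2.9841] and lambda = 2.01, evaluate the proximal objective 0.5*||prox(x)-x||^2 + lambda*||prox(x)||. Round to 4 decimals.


Step 1: Compute ||x||.
||x|| = 7.227
Step 2: Compute scaling factor.
scale = max(0, 1 - 2.01/7.227) = 0.7219
Step 3: prox(x) = [-0.4826, 4.7269, 2.1541]
||prox(x)|| = 5.217
Step 4: Proximal objective.
0.5*||prox-x||^2 = 2.0201
lambda*||prox|| = 10.4862
Total = 12.5062


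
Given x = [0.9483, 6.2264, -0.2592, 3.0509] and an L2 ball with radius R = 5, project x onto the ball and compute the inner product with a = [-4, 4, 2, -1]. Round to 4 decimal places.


Step 1: Compute ||x|| (intermediates to 6 decimals).
||x|| = sqrt(0.9483^2 + 6.2264^2 + (-0.2592)^2 + 3.0509^2) = 7.003035
Step 2: Project.
Since ||x|| > R, scale = R/||x|| = 5/7.003035 = 0.713976, proj(x) = scale * x
proj(x) = [0.677063, 4.4455, -0.185063, 2.178269]
Step 3: Dot product.
a^T * proj(x) = -4*0.677063 + 4*4.4455 + 2*(-0.185063) - 1*2.178269 = 12.5254


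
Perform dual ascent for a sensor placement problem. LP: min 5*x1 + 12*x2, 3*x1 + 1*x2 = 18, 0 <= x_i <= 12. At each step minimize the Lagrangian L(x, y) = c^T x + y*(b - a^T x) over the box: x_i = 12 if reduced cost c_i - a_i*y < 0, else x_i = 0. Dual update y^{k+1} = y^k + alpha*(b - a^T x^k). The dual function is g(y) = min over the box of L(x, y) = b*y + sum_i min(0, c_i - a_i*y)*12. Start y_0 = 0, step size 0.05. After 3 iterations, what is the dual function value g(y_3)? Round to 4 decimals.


Dual ascent for LP: min 5*x1 + 12*x2, 3*x1 + 1*x2 = 18, 0 <= x_i <= 12
Step 1: y^k = 0.0, reduced costs: (5.0, 12.0)
  x^k = (0.0, 0.0), subgradient = b - a^T x = 18.0
  y^{k+1} = 0.0 + 0.05*18.0 = 0.9
Step 2: y^k = 0.9, reduced costs: (2.3, 11.1)
  x^k = (0.0, 0.0), subgradient = b - a^T x = 18.0
  y^{k+1} = 0.9 + 0.05*18.0 = 1.8
Step 3: y^k = 1.8, reduced costs: (-0.4, 10.2)
  x^k = (12.0, 0.0), subgradient = b - a^T x = -18.0
  y^{k+1} = 1.8 + 0.05*-18.0 = 0.9
Dual objective at y_3 = 0.9: reduced costs (2.3, 11.1), box minimizer x = (0.0, 0.0)
g(y_3) = b*y + (c1 - a1*y)*x1 + (c2 - a2*y)*x2 = 18*0.9 + 2.3*0.0 + 11.1*0.0 = 16.2 + 0.0 + 0.0 = 16.2


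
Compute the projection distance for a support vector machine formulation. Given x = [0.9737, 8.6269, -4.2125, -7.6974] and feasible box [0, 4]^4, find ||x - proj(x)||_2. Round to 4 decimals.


Project each component onto [0, 4].
clip(0.9737) = 0.9737, clip(8.6269) = 4.0, clip(-4.2125) = 0.0, clip(-7.6974) = 0.0
Projection = [0.9737, 4.0, 0.0, 0.0]
Squared diffs: [0.0, 21.4082, 17.7452, 59.25]
Distance = sqrt(98.4034) = 9.9198


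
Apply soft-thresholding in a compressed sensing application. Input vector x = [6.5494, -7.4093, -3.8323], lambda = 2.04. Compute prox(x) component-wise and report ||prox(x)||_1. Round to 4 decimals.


Soft-thresholding with lambda = 2.04:
prox(6.5494) = sign(6.5494)*max(|6.5494| - 2.04, 0) = 4.5094
prox(-7.4093) = sign(-7.4093)*max(|-7.4093| - 2.04, 0) = -5.3693
prox(-3.8323) = sign(-3.8323)*max(|-3.8323| - 2.04, 0) = -1.7923
prox(x) = [4.5094, -5.3693, -1.7923]
||prox(x)||_1 = 4.5094 + 5.3693 + 1.7923 = 11.671


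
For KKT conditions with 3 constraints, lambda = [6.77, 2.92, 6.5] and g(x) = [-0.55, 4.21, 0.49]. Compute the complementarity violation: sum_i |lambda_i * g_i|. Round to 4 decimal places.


KKT complementary slackness check:
lambda_1 * g_1 = 6.77 * -0.55 = -3.7235
lambda_2 * g_2 = 2.92 * 4.21 = 12.2932
lambda_3 * g_3 = 6.5 * 0.49 = 3.185
Total violation = 3.7235 + 12.2932 + 3.185 = 19.2017


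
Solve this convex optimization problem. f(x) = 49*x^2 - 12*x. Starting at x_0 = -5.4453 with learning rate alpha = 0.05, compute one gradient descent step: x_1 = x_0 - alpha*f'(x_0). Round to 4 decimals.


We compute the gradient at x_0 and apply the update.
f'(x) = 98*x - 12
f'(-5.4453) = 98*-5.4453 - 12 = -545.6394
x_1 = -5.4453 - 0.05*-545.6394 = 21.8367


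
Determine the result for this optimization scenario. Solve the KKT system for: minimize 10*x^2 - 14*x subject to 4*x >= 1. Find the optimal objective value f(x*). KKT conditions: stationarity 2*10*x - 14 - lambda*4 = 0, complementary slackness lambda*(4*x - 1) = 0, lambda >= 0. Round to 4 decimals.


Step 1: Try lambda = 0 (constraint inactive).
Stationarity: 2*10*x - 14 = 0
x* = 14/(2*10) = 0.7
Check constraint: 4*0.7 = 2.8 >= 1 -- satisfied.
Step 2: Compute optimal value.
f(x*) = 10*0.7^2 - 14*0.7 = -4.9


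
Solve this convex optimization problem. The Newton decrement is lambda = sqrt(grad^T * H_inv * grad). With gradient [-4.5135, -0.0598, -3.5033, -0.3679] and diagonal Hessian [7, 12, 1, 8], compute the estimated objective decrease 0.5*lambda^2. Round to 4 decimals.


Step 1: H is diagonal, so H^(-1) * g = [-0.6448, -0.005, -3.5033, -0.046].
Step 2: g^T H^(-1) g = sum_i g_i^2 / H_ii
  = (-4.5135)^2/7 + (-0.0598)^2/12 + (-3.5033)^2/1 + (-0.3679)^2/8
  = 2.9102 + 0.0003 + 12.2731 + 0.0169 = 15.2006
Step 3: Objective decrease = 0.5 * g^T H^(-1) g = 7.6003


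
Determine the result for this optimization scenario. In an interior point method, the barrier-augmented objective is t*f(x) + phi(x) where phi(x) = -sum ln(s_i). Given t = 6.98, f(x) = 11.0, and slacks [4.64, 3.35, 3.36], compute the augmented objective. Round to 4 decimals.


Step 1: Compute log-barrier.
ln values: [1.5347, 1.209, 1.2119]
phi = -(1.5347 + 1.209 + 1.2119) = -3.9556
Step 2: Compute augmented objective.
t*f(x) = 6.98*11.0 = 76.78
Total = 76.78 - 3.9556 = 72.8244


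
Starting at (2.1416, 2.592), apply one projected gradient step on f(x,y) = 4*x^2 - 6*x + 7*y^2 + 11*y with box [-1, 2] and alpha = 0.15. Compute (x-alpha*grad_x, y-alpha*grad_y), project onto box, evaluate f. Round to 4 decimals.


Step 1: Compute gradient at (2.1416, 2.592).
grad_x = 2*4*2.1416 - 6 = 11.1328
grad_y = 2*7*2.592 + 11 = 47.288
Step 2: Gradient step.
x_raw = 2.1416 - 0.15*11.1328 = 0.4717
y_raw = 2.592 - 0.15*47.288 = -4.5012
Step 3: Project onto [-1, 2].
x_proj = clip(0.4717) = 0.4717
y_proj = clip(-4.5012) = -1.0
Step 4: Evaluate f.
f(0.4717, -1.0) = -5.9402


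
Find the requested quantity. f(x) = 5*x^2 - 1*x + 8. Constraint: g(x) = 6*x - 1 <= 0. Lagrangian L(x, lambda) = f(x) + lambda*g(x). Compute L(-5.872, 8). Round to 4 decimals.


Step 1: Evaluate f(x).
f(-5.872) = 5*(-5.872)^2 - 1*(-5.872) + 8 = 186.2739
Step 2: Evaluate g(x).
g(-5.872) = 6*-5.872 - 1 = -36.232
Step 3: Compute Lagrangian.
L = 186.2739 + 8*-36.232 = -103.5821


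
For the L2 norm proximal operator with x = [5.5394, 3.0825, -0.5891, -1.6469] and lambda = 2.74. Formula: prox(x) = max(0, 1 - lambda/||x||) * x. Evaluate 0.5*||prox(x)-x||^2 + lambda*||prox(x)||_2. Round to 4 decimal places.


Step 1: Compute ||x||.
||x|| = 6.5762
Step 2: Compute scaling factor.
scale = max(0, 1 - 2.74/6.5762) = 0.5833
Step 3: prox(x) = [3.2314, 1.7982, -0.3436, -0.9607]
||prox(x)|| = 3.8362
Step 4: Proximal objective.
0.5*||prox-x||^2 = 3.7538
lambda*||prox|| = 10.5112
Total = 14.2649


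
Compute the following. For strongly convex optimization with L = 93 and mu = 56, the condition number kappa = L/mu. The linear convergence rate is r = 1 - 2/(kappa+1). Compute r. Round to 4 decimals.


Step 1: Compute the condition number.
kappa = L/mu = 93/56 = 1.6607
Step 2: Compute the convergence rate.
r = 1 - 2/(kappa + 1) = 1 - 2*mu/(L + mu) = (L - mu)/(L + mu) = 37/149 = 0.2483


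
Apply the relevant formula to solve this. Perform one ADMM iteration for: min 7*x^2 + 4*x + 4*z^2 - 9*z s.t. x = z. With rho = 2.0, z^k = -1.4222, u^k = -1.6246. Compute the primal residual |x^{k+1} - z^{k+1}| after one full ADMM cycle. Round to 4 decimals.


ADMM iteration with rho = 2.0, z^k = -1.4222, u^k = -1.6246
Step 1: x-update.
Minimize 7*x^2 + 4*x + (2.0/2)*(x + 1.4222 - 1.6246)^2
FOC: (2*7 + 2.0)*x = -4 + 2.0*(-1.4222 + 1.6246)
x^{k+1} = -0.2247
Step 2: z-update.
Minimize 4*z^2 - 9*z + (2.0/2)*(-0.2247 - z - 1.6246)^2
FOC: (2*4 + 2.0)*z = 9 + 2.0*(-0.2247 - 1.6246)
z^{k+1} = 0.5301
Step 3: u-update.
u^{k+1} = -1.6246 - 0.2247 - 0.5301 = -2.3794
Step 4: Primal residual = |-0.2247 - 0.5301| = 0.7548


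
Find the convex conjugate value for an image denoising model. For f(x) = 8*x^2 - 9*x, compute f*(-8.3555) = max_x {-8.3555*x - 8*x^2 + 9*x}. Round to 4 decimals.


f*(y) = sup_x {y*x - a*x^2 - b*x} = sup_x {(y-b)*x - a*x^2}
FOC: (y - b) - 2a*x = 0 => x* = (y - b)/(2a)
x* = (-8.3555 + 9)/(2*8) = 0.0403
f*(-8.3555) = (y-b)^2/(4a) = (-8.3555 + 9)^2/(4*8)
= 0.4154/32 = 0.013


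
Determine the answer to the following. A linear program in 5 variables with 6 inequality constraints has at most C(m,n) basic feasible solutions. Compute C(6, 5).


Each vertex corresponds to some choice of n active constraints out of m, so the number of vertices is at most C(m, n) = m! / (n!(m-n)!).
m = 6, n = 5
Numerator: 6 * 5 * 4 * 3 * 2
Denominator: 5! = 120
C(6, 5) = 6


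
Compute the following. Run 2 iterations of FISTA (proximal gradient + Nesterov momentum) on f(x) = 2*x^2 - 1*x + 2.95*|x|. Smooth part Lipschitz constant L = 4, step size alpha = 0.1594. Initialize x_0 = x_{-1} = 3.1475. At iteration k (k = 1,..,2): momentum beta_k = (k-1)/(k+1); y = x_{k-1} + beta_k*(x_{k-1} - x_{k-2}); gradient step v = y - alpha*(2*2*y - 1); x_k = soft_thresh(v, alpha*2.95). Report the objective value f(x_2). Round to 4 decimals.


FISTA on f(x) = 2*x^2 - 1*x + 2.95*|x|
L = 4, alpha = 0.1594
Iteration 1: beta = 0.0, y = 3.1475 + 0.0*(3.1475 - 3.1475) = 3.1475
  grad(y) = 11.59, v = y - alpha*grad = 1.3001
  prox(v) = soft_thresh(1.3001, 0.4702) = 0.8298
Iteration 2: beta = 0.3333, y = 0.8298 + 0.3333*(0.8298 - 3.1475) = 0.0573
  grad(y) = -0.7709, v = y - alpha*grad = 0.1802
  prox(v) = soft_thresh(0.1802, 0.4702) = 0.0
f(x_2) = 2*0.0^2 - 1*0.0 + 2.95*|0.0| = 0.0
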